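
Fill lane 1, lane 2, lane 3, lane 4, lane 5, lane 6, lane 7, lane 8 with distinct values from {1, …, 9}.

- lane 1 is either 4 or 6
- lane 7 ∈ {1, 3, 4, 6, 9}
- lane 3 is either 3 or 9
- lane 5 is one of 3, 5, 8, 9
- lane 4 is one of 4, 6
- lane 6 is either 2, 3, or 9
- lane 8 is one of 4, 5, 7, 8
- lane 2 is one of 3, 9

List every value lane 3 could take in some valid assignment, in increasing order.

3, 9

The 2 variables lane 1 and lane 4 are confined to {4, 6}, which locks those values in; drop them from lane 7, lane 8.
The 2 variables lane 2 and lane 3 are confined to {3, 9}, which locks those values in; drop them from lane 5, lane 6, lane 7.
lane 6 has just one choice, so lane 6 = 2.
lane 7's domain is down to {1}, so lane 7 = 1.
No further eliminations apply; lane 3 can still be any of 3, 9.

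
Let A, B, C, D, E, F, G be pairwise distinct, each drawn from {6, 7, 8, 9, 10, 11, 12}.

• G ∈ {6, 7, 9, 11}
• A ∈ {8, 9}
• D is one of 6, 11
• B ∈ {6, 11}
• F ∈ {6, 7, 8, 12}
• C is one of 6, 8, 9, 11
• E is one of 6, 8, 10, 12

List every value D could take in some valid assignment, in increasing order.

6, 11

The 7 variables together cover exactly {6, 7, 8, 9, 10, 11, 12} — 7 values for 7 variables — and 10 appears only in E's list, so E = 10.
The 6 still-open variables together cover exactly {6, 7, 8, 9, 11, 12} — 6 values for 6 variables — and 12 appears only in F's list, so F = 12.
The 5 still-open variables together cover exactly {6, 7, 8, 9, 11} — 5 values for 5 variables — and 7 appears only in G's list, so G = 7.
B and D share exactly the 2 values {6, 11}; by pigeonhole those values go to them, so strike 6, 11 from C.
No further eliminations apply; D can still be any of 6, 11.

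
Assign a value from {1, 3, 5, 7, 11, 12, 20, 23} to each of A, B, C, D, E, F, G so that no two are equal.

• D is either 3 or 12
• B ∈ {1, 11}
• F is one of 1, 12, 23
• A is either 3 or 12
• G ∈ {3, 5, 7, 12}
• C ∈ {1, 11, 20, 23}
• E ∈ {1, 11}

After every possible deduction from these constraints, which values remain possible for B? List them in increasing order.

1, 11

The 2 variables A and D are confined to {3, 12}, which locks those values in; drop them from F, G.
B and E between them cover only {1, 11} — a naked pair. Remove those values from C, F.
F must be 23 (only option left). Eliminate 23 elsewhere: C.
C's domain is down to {20}, so C = 20.
No further eliminations apply; B can still be any of 1, 11.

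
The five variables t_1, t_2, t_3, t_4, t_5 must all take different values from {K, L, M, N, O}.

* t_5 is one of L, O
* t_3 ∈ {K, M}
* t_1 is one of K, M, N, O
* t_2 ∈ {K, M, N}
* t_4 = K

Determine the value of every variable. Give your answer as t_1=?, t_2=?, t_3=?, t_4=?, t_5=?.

t_4's domain is down to {K}, so t_4 = K. Strike K from t_1, t_2, t_3.
t_3 has just one choice, so t_3 = M. Remove M from t_1, t_2.
t_2 has just one choice, so t_2 = N. So t_1 can't be N.
That leaves t_1 = O. Strike O from t_5.
t_5 must be L (only option left).

t_1=O, t_2=N, t_3=M, t_4=K, t_5=L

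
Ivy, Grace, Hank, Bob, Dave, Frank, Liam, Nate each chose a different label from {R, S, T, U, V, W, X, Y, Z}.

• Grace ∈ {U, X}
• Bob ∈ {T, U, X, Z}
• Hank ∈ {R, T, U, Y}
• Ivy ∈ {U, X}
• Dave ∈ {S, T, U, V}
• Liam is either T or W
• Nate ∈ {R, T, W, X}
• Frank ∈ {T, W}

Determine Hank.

Y

The 2 variables Ivy and Grace are confined to {U, X}, which locks those values in; drop them from Hank, Bob, Dave, Nate.
The 2 variables Frank and Liam are confined to {T, W}, which locks those values in; drop them from Hank, Bob, Dave, Nate.
Bob must be Z (only option left).
That leaves Nate = R. Strike R from Hank.
So Hank = Y.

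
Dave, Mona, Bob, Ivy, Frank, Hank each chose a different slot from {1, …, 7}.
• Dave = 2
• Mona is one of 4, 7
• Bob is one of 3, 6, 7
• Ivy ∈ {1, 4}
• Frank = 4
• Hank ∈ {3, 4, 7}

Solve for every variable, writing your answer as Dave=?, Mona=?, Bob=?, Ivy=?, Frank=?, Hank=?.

Dave=2, Mona=7, Bob=6, Ivy=1, Frank=4, Hank=3

Dave has just one choice, so Dave = 2.
Frank's domain is down to {4}, so Frank = 4. Eliminate 4 elsewhere: Mona, Ivy, Hank.
Mona has just one choice, so Mona = 7. So Bob, Hank can't be 7.
Ivy's domain is down to {1}, so Ivy = 1.
Hank has just one choice, so Hank = 3. Strike 3 from Bob.
Bob has just one choice, so Bob = 6.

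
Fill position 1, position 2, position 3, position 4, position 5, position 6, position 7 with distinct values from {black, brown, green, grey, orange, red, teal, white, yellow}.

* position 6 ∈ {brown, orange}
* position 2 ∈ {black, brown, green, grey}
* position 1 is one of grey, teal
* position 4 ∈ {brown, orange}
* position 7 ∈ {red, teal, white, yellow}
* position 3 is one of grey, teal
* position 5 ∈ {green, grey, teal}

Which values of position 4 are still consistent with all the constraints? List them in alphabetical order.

The 2 variables position 1 and position 3 are confined to {grey, teal}, which locks those values in; drop them from position 2, position 5, position 7.
position 5 must be green (only option left). Remove green from position 2.
position 4 and position 6 between them cover only {brown, orange} — a naked pair. Remove those values from position 2.
position 2's domain is down to {black}, so position 2 = black.
No further eliminations apply; position 4 can still be any of brown, orange.

brown, orange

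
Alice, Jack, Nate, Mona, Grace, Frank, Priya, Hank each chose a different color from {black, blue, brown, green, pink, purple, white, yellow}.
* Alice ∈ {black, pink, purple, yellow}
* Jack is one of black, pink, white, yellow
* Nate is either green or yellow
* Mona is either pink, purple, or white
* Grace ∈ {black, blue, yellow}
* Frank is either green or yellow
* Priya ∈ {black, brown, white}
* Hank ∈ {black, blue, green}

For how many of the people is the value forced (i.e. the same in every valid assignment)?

The 8 variables together cover exactly {black, blue, brown, green, pink, purple, white, yellow} — 8 values for 8 variables — and brown appears only in Priya's list, so Priya = brown.
Nate and Frank share exactly the 2 values {green, yellow}; by pigeonhole those values go to them, so strike green, yellow from Alice, Jack, Grace, Hank.
Grace and Hank share exactly the 2 values {black, blue}; by pigeonhole those values go to them, so strike black, blue from Alice, Jack.
Determined: Priya=brown. The other people each still have more than one consistent value. That makes 1.

1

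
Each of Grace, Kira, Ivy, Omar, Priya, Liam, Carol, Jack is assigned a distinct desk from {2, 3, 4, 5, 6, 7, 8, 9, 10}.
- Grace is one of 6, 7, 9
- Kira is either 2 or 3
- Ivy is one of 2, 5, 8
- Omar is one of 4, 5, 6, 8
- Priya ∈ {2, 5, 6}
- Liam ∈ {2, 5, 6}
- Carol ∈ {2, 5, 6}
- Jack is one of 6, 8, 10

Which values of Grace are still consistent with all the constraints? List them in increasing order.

7, 9

Priya, Liam, Carol between them cover only {2, 5, 6} — a naked triple. Remove those values from Grace, Kira, Ivy, Omar, Jack.
Kira has just one choice, so Kira = 3.
Ivy has just one choice, so Ivy = 8. Remove 8 from Omar, Jack.
Omar must be 4 (only option left).
That leaves Jack = 10.
No further eliminations apply; Grace can still be any of 7, 9.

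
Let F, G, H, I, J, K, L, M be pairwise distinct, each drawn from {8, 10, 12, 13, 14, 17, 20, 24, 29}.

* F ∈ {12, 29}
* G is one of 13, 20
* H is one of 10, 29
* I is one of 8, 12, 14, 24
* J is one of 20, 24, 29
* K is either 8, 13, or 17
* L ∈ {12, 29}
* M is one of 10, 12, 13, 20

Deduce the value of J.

24

F and L share exactly the 2 values {12, 29}; by pigeonhole those values go to them, so strike 12, 29 from H, I, J, M.
H has just one choice, so H = 10. So M can't be 10.
The 2 variables G and M are confined to {13, 20}, which locks those values in; drop them from J, K.
So J = 24.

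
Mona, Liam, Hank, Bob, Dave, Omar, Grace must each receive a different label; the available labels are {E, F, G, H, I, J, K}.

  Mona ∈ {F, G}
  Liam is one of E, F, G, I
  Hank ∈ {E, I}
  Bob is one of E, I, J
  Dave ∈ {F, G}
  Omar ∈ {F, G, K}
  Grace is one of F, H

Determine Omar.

The 7 variables together cover exactly {E, F, G, H, I, J, K} — 7 values for 7 variables — and H appears only in Grace's list, so Grace = H.
The 6 still-open variables draw from only 6 values {E, F, G, I, J, K}, so each is used; only Bob can be J, hence Bob = J.
Among the 5 still-open variables, K fits only Omar (and all 5 values in {E, F, G, I, K} must be used), so Omar = K.

K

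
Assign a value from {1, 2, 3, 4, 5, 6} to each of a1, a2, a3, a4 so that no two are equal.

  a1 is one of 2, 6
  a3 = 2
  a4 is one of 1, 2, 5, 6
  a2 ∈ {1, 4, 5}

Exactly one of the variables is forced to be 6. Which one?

a1

a3 has just one choice, so a3 = 2. So a1, a4 can't be 2.
So 6 goes to a1.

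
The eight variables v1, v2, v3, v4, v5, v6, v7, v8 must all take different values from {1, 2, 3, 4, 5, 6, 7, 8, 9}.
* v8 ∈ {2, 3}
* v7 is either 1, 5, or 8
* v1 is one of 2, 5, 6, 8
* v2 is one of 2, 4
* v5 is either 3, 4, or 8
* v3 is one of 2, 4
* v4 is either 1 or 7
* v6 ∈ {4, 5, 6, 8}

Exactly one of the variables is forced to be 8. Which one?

v5

The 8 variables together cover exactly {1, 2, 3, 4, 5, 6, 7, 8} — 8 values for 8 variables — and 7 appears only in v4's list, so v4 = 7.
The 7 still-open variables draw from only 7 values {1, 2, 3, 4, 5, 6, 8}, so each is used; only v7 can be 1, hence v7 = 1.
v2 and v3 share exactly the 2 values {2, 4}; by pigeonhole those values go to them, so strike 2, 4 from v1, v5, v6, v8.
v8 must be 3 (only option left). So v5 can't be 3.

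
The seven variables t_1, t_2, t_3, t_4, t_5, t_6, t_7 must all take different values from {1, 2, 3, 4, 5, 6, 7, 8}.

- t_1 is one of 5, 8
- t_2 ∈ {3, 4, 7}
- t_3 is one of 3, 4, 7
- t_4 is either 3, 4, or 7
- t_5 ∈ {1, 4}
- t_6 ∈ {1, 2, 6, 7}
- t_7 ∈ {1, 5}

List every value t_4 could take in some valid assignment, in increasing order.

3, 4, 7

t_2, t_3, t_4 between them cover only {3, 4, 7} — a naked triple. Remove those values from t_5, t_6.
t_5's domain is down to {1}, so t_5 = 1. Strike 1 from t_6, t_7.
t_7 must be 5 (only option left). Eliminate 5 elsewhere: t_1.
t_1's domain is down to {8}, so t_1 = 8.
No further eliminations apply; t_4 can still be any of 3, 4, 7.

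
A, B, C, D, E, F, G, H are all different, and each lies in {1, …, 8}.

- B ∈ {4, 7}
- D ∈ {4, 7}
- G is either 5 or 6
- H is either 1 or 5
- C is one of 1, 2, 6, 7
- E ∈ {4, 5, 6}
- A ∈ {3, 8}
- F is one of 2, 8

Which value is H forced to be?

1

The 8 variables together cover exactly {1, 2, 3, 4, 5, 6, 7, 8} — 8 values for 8 variables — and 3 appears only in A's list, so A = 3.
Among the 7 still-open variables, 8 fits only F (and all 7 values in {1, 2, 4, 5, 6, 7, 8} must be used), so F = 8.
The 6 still-open variables draw from only 6 values {1, 2, 4, 5, 6, 7}, so each is used; only C can be 2, hence C = 2.
The 5 still-open variables draw from only 5 values {1, 4, 5, 6, 7}, so each is used; only H can be 1, hence H = 1.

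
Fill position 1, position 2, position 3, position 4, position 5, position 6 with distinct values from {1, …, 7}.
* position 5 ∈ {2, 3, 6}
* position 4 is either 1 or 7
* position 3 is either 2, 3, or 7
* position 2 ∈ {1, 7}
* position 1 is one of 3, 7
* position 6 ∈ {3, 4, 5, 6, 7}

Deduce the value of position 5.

position 2 and position 4 share exactly the 2 values {1, 7}; by pigeonhole those values go to them, so strike 1, 7 from position 1, position 3, position 6.
position 1 must be 3 (only option left). Strike 3 from position 3, position 5, position 6.
position 3 has just one choice, so position 3 = 2. Eliminate 2 elsewhere: position 5.
So position 5 = 6.

6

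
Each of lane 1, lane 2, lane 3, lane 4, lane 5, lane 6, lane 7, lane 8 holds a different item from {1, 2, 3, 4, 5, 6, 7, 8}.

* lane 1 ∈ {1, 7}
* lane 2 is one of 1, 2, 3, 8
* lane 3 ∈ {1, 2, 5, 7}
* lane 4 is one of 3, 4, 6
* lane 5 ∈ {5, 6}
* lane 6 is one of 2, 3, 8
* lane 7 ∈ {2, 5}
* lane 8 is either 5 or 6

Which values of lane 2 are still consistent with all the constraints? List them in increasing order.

Among the 8 variables, 4 fits only lane 4 (and all 8 values in {1, 2, 3, 4, 5, 6, 7, 8} must be used), so lane 4 = 4.
lane 5 and lane 8 between them cover only {5, 6} — a naked pair. Remove those values from lane 3, lane 7.
lane 7 has just one choice, so lane 7 = 2. Remove 2 from lane 2, lane 3, lane 6.
The 2 variables lane 1 and lane 3 are confined to {1, 7}, which locks those values in; drop them from lane 2.
No further eliminations apply; lane 2 can still be any of 3, 8.

3, 8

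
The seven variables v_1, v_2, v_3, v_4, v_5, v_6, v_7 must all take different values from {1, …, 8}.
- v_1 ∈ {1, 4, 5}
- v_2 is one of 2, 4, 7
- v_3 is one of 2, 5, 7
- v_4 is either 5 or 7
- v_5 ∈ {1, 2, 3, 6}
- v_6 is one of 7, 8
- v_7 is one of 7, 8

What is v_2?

4

v_6 and v_7 between them cover only {7, 8} — a naked pair. Remove those values from v_2, v_3, v_4.
That leaves v_4 = 5. Remove 5 from v_1, v_3.
That leaves v_3 = 2. So v_2, v_5 can't be 2.
So v_2 = 4.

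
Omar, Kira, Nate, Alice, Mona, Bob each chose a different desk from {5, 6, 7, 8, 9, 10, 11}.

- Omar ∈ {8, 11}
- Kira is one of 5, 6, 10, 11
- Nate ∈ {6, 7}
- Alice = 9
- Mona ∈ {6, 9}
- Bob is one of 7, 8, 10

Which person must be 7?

Alice's domain is down to {9}, so Alice = 9. So Mona can't be 9.
That leaves Mona = 6. Remove 6 from Kira, Nate.
So 7 goes to Nate.

Nate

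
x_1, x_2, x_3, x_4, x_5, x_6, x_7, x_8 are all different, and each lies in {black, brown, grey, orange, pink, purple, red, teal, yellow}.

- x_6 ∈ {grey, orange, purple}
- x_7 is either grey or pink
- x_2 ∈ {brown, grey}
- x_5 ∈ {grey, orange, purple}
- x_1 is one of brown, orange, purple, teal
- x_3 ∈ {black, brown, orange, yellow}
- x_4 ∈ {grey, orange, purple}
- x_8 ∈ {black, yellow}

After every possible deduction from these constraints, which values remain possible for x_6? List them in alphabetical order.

grey, orange, purple

The 8 variables together cover exactly {black, brown, grey, orange, pink, purple, teal, yellow} — 8 values for 8 variables — and pink appears only in x_7's list, so x_7 = pink.
The 7 still-open variables draw from only 7 values {black, brown, grey, orange, purple, teal, yellow}, so each is used; only x_1 can be teal, hence x_1 = teal.
x_4, x_5, x_6 between them cover only {grey, orange, purple} — a naked triple. Remove those values from x_2, x_3.
That leaves x_2 = brown. Eliminate brown elsewhere: x_3.
No further eliminations apply; x_6 can still be any of grey, orange, purple.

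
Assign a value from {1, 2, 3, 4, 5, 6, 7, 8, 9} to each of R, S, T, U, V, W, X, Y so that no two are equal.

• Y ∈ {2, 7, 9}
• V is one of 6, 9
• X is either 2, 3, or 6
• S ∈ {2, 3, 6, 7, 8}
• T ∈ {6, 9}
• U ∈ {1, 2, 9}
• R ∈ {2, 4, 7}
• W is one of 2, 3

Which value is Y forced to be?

7

The 8 variables draw from only 8 values {1, 2, 3, 4, 6, 7, 8, 9}, so each is used; only U can be 1, hence U = 1.
The 7 still-open variables together cover exactly {2, 3, 4, 6, 7, 8, 9} — 7 values for 7 variables — and 4 appears only in R's list, so R = 4.
The 6 still-open variables draw from only 6 values {2, 3, 6, 7, 8, 9}, so each is used; only S can be 8, hence S = 8.
The 5 still-open variables draw from only 5 values {2, 3, 6, 7, 9}, so each is used; only Y can be 7, hence Y = 7.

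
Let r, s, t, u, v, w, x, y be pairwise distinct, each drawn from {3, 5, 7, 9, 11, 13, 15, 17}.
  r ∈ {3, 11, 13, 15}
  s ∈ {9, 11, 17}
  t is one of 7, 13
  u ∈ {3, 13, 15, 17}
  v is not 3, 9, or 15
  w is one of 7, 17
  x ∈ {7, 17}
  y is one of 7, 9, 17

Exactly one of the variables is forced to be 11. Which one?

s

The 8 variables together cover exactly {3, 5, 7, 9, 11, 13, 15, 17} — 8 values for 8 variables — and 5 appears only in v's list, so v = 5.
The 2 variables w and x are confined to {7, 17}, which locks those values in; drop them from s, t, u, y.
t must be 13 (only option left). Eliminate 13 elsewhere: r, u.
y must be 9 (only option left). Remove 9 from s.
So 11 goes to s.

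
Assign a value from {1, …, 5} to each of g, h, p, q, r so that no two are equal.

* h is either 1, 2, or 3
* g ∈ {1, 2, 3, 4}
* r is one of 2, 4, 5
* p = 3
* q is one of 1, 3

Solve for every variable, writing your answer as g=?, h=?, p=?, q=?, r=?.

g=4, h=2, p=3, q=1, r=5

p must be 3 (only option left). Remove 3 from g, h, q.
That leaves q = 1. Eliminate 1 elsewhere: g, h.
h's domain is down to {2}, so h = 2. So g, r can't be 2.
g's domain is down to {4}, so g = 4. Eliminate 4 elsewhere: r.
r must be 5 (only option left).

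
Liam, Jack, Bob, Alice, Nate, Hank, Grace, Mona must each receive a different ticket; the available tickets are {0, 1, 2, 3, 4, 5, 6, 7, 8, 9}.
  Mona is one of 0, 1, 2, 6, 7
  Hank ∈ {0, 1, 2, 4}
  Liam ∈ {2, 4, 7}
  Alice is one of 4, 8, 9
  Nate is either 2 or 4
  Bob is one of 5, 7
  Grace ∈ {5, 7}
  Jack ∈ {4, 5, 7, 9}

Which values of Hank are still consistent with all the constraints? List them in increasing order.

0, 1

The 2 variables Bob and Grace are confined to {5, 7}, which locks those values in; drop them from Liam, Jack, Mona.
The 2 variables Liam and Nate are confined to {2, 4}, which locks those values in; drop them from Jack, Alice, Hank, Mona.
Jack must be 9 (only option left). Eliminate 9 elsewhere: Alice.
Alice has just one choice, so Alice = 8.
No further eliminations apply; Hank can still be any of 0, 1.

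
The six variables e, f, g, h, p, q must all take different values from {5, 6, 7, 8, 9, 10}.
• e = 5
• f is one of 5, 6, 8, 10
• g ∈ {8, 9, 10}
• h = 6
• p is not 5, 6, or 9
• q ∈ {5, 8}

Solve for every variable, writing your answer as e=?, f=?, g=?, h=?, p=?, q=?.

e has just one choice, so e = 5. Remove 5 from f, q.
h must be 6 (only option left). Eliminate 6 elsewhere: f.
That leaves q = 8. Eliminate 8 elsewhere: f, g, p.
f must be 10 (only option left). Eliminate 10 elsewhere: g, p.
That leaves g = 9.
That leaves p = 7.

e=5, f=10, g=9, h=6, p=7, q=8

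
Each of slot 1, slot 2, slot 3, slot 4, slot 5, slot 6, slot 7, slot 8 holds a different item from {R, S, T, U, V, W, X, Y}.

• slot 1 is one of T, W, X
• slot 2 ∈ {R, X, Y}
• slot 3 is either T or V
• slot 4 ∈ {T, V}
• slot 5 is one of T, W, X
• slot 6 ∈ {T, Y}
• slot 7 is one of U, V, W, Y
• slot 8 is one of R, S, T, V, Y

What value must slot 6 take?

Y

Among the 8 variables, S fits only slot 8 (and all 8 values in {R, S, T, U, V, W, X, Y} must be used), so slot 8 = S.
Among the 7 still-open variables, R fits only slot 2 (and all 7 values in {R, T, U, V, W, X, Y} must be used), so slot 2 = R.
The 6 still-open variables together cover exactly {T, U, V, W, X, Y} — 6 values for 6 variables — and U appears only in slot 7's list, so slot 7 = U.
The 5 still-open variables draw from only 5 values {T, V, W, X, Y}, so each is used; only slot 6 can be Y, hence slot 6 = Y.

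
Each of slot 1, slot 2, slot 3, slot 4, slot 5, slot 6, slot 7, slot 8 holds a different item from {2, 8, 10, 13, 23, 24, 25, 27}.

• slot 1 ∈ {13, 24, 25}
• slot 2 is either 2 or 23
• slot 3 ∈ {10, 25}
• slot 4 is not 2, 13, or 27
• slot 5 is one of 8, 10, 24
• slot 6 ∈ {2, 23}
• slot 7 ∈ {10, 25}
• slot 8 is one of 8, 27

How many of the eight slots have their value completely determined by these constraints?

The 8 variables draw from only 8 values {2, 8, 10, 13, 23, 24, 25, 27}, so each is used; only slot 1 can be 13, hence slot 1 = 13.
Among the 7 still-open variables, 27 fits only slot 8 (and all 7 values in {2, 8, 10, 23, 24, 25, 27} must be used), so slot 8 = 27.
slot 2 and slot 6 share exactly the 2 values {2, 23}; by pigeonhole those values go to them, so strike 2, 23 from slot 4.
The 2 variables slot 3 and slot 7 are confined to {10, 25}, which locks those values in; drop them from slot 4, slot 5.
Determined: slot 1=13, slot 8=27. The other slots each still have more than one consistent value. That makes 2.

2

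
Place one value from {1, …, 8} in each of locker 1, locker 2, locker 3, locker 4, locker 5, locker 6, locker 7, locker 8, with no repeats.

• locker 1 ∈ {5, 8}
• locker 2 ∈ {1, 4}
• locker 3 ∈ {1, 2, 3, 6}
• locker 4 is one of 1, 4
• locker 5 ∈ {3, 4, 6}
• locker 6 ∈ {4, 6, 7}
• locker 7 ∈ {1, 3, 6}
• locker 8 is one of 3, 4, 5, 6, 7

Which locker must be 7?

The 8 variables together cover exactly {1, 2, 3, 4, 5, 6, 7, 8} — 8 values for 8 variables — and 2 appears only in locker 3's list, so locker 3 = 2.
The 7 still-open variables draw from only 7 values {1, 3, 4, 5, 6, 7, 8}, so each is used; only locker 1 can be 8, hence locker 1 = 8.
Among the 6 still-open variables, 5 fits only locker 8 (and all 6 values in {1, 3, 4, 5, 6, 7} must be used), so locker 8 = 5.
Among the 5 still-open variables, 7 fits only locker 6 (and all 5 values in {1, 3, 4, 6, 7} must be used), so locker 6 = 7.

locker 6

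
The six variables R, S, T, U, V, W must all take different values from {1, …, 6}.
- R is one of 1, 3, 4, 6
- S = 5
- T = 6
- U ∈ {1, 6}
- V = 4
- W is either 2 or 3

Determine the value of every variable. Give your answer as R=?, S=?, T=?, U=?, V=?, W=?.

R=3, S=5, T=6, U=1, V=4, W=2

S's domain is down to {5}, so S = 5.
T's domain is down to {6}, so T = 6. Strike 6 from R, U.
U must be 1 (only option left). Eliminate 1 elsewhere: R.
V's domain is down to {4}, so V = 4. Remove 4 from R.
That leaves R = 3. So W can't be 3.
That leaves W = 2.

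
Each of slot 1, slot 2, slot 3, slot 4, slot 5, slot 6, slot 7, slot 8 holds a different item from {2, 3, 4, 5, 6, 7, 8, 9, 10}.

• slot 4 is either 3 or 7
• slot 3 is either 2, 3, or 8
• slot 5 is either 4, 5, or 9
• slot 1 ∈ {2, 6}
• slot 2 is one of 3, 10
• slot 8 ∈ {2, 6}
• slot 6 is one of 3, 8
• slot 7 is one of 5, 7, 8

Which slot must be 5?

slot 7

slot 1 and slot 8 between them cover only {2, 6} — a naked pair. Remove those values from slot 3.
slot 3 and slot 6 between them cover only {3, 8} — a naked pair. Remove those values from slot 2, slot 4, slot 7.
That leaves slot 2 = 10.
slot 4 has just one choice, so slot 4 = 7. Eliminate 7 elsewhere: slot 7.
So 5 goes to slot 7.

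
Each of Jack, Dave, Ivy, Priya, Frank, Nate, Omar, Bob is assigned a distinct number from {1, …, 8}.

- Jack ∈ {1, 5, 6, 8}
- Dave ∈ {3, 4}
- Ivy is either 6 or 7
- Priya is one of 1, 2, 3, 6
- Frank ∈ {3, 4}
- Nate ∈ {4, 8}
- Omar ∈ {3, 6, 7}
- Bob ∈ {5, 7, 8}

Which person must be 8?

The 8 variables together cover exactly {1, 2, 3, 4, 5, 6, 7, 8} — 8 values for 8 variables — and 2 appears only in Priya's list, so Priya = 2.
The 7 still-open variables draw from only 7 values {1, 3, 4, 5, 6, 7, 8}, so each is used; only Jack can be 1, hence Jack = 1.
Among the 6 still-open variables, 5 fits only Bob (and all 6 values in {3, 4, 5, 6, 7, 8} must be used), so Bob = 5.
Among the 5 still-open variables, 8 fits only Nate (and all 5 values in {3, 4, 6, 7, 8} must be used), so Nate = 8.

Nate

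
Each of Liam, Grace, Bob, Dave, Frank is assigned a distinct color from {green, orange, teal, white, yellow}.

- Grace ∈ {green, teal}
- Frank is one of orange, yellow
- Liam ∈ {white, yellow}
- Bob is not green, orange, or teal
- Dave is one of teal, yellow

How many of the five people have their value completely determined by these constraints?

The 5 variables together cover exactly {green, orange, teal, white, yellow} — 5 values for 5 variables — and green appears only in Grace's list, so Grace = green.
The 4 still-open variables together cover exactly {orange, teal, white, yellow} — 4 values for 4 variables — and orange appears only in Frank's list, so Frank = orange.
The 3 still-open variables together cover exactly {teal, white, yellow} — 3 values for 3 variables — and teal appears only in Dave's list, so Dave = teal.
Determined: Grace=green, Dave=teal, Frank=orange. The other people each still have more than one consistent value. That makes 3.

3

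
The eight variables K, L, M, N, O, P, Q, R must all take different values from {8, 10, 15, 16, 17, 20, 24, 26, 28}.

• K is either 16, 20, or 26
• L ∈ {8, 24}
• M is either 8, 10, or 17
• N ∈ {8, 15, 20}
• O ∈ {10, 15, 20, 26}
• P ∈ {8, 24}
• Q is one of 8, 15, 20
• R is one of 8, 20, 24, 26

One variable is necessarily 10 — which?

Among the 8 variables, 16 fits only K (and all 8 values in {8, 10, 15, 16, 17, 20, 24, 26} must be used), so K = 16.
The 7 still-open variables together cover exactly {8, 10, 15, 17, 20, 24, 26} — 7 values for 7 variables — and 17 appears only in M's list, so M = 17.
The 6 still-open variables together cover exactly {8, 10, 15, 20, 24, 26} — 6 values for 6 variables — and 10 appears only in O's list, so O = 10.

O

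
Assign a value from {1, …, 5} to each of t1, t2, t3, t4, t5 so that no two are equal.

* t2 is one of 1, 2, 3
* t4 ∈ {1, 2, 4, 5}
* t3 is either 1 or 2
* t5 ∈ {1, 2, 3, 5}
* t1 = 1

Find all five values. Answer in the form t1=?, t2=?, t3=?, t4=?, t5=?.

t1=1, t2=3, t3=2, t4=4, t5=5

t1 has just one choice, so t1 = 1. Remove 1 from t2, t3, t4, t5.
t3 must be 2 (only option left). So t2, t4, t5 can't be 2.
That leaves t2 = 3. Strike 3 from t5.
t5's domain is down to {5}, so t5 = 5. Remove 5 from t4.
t4's domain is down to {4}, so t4 = 4.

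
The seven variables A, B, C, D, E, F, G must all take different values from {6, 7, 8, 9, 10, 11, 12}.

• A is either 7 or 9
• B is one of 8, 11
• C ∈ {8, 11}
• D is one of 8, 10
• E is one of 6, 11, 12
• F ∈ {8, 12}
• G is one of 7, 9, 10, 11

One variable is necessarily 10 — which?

D

The 7 variables together cover exactly {6, 7, 8, 9, 10, 11, 12} — 7 values for 7 variables — and 6 appears only in E's list, so E = 6.
Among the 6 still-open variables, 12 fits only F (and all 6 values in {7, 8, 9, 10, 11, 12} must be used), so F = 12.
B and C share exactly the 2 values {8, 11}; by pigeonhole those values go to them, so strike 8, 11 from D, G.
So 10 goes to D.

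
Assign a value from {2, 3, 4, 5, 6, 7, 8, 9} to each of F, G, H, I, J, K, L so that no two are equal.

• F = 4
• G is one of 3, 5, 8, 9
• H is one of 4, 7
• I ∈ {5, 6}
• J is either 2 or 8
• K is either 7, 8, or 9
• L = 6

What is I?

F's domain is down to {4}, so F = 4. Strike 4 from H.
H's domain is down to {7}, so H = 7. So K can't be 7.
L has just one choice, so L = 6. Strike 6 from I.
So I = 5.

5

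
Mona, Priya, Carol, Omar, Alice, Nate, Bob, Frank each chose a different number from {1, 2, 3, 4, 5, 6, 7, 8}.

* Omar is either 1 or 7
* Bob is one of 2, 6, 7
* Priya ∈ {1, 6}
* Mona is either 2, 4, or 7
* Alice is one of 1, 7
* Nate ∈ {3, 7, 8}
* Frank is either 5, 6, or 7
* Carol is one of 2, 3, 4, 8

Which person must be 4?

Mona

The 8 variables together cover exactly {1, 2, 3, 4, 5, 6, 7, 8} — 8 values for 8 variables — and 5 appears only in Frank's list, so Frank = 5.
Omar and Alice between them cover only {1, 7} — a naked pair. Remove those values from Mona, Priya, Nate, Bob.
Priya must be 6 (only option left). Strike 6 from Bob.
Bob must be 2 (only option left). Eliminate 2 elsewhere: Mona, Carol.
So 4 goes to Mona.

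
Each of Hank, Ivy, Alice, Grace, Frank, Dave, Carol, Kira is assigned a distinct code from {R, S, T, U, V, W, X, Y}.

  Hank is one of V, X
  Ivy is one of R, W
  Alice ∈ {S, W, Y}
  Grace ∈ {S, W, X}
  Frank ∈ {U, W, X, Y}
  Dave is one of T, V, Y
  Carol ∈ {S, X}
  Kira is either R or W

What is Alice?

Y

The 8 variables draw from only 8 values {R, S, T, U, V, W, X, Y}, so each is used; only Dave can be T, hence Dave = T.
The 7 still-open variables draw from only 7 values {R, S, U, V, W, X, Y}, so each is used; only Frank can be U, hence Frank = U.
The 6 still-open variables draw from only 6 values {R, S, V, W, X, Y}, so each is used; only Hank can be V, hence Hank = V.
The 5 still-open variables together cover exactly {R, S, W, X, Y} — 5 values for 5 variables — and Y appears only in Alice's list, so Alice = Y.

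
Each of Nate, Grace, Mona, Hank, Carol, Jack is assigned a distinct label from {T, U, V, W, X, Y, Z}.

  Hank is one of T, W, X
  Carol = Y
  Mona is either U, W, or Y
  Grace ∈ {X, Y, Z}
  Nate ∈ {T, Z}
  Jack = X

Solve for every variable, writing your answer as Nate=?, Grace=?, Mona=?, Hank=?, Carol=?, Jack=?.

Nate=T, Grace=Z, Mona=U, Hank=W, Carol=Y, Jack=X

Carol must be Y (only option left). Strike Y from Grace, Mona.
Jack's domain is down to {X}, so Jack = X. So Grace, Hank can't be X.
That leaves Grace = Z. Remove Z from Nate.
That leaves Nate = T. So Hank can't be T.
That leaves Hank = W. Remove W from Mona.
Mona must be U (only option left).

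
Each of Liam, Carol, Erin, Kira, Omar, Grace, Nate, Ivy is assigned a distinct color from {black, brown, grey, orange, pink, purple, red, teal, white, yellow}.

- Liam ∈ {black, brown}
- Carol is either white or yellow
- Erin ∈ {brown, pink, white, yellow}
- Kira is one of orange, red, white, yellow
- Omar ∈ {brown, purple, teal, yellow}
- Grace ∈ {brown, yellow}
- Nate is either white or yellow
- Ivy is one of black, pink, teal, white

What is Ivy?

The 2 variables Carol and Nate are confined to {white, yellow}, which locks those values in; drop them from Erin, Kira, Omar, Grace, Ivy.
Grace has just one choice, so Grace = brown. So Liam, Erin, Omar can't be brown.
Liam's domain is down to {black}, so Liam = black. Remove black from Ivy.
Erin must be pink (only option left). Strike pink from Ivy.
So Ivy = teal.

teal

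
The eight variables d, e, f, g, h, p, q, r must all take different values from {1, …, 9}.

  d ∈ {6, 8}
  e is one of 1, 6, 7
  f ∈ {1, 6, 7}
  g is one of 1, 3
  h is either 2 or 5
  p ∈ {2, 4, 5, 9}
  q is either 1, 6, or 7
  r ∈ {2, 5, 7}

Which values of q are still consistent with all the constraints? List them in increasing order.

The 3 variables e, f, q are confined to {1, 6, 7}, which locks those values in; drop them from d, g, r.
d must be 8 (only option left).
g must be 3 (only option left).
The 2 variables h and r are confined to {2, 5}, which locks those values in; drop them from p.
No further eliminations apply; q can still be any of 1, 6, 7.

1, 6, 7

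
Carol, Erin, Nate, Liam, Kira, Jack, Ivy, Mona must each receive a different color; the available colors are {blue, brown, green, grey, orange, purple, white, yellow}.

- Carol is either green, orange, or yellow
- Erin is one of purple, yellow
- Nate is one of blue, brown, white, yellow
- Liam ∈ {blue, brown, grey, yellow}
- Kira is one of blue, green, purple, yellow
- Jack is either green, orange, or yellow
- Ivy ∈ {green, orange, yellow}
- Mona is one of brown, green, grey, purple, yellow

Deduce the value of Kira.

blue

Among the 8 variables, white fits only Nate (and all 8 values in {blue, brown, green, grey, orange, purple, white, yellow} must be used), so Nate = white.
Carol, Jack, Ivy share exactly the 3 values {green, orange, yellow}; by pigeonhole those values go to them, so strike green, orange, yellow from Erin, Liam, Kira, Mona.
Erin must be purple (only option left). So Kira, Mona can't be purple.
So Kira = blue.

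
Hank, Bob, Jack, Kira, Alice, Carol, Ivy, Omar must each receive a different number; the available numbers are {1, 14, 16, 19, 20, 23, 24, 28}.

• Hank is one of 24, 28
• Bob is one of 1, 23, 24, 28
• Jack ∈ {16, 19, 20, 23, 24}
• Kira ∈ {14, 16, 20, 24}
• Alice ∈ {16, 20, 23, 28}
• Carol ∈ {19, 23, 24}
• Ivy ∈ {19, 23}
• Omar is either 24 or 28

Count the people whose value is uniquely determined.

Among the 8 variables, 1 fits only Bob (and all 8 values in {1, 14, 16, 19, 20, 23, 24, 28} must be used), so Bob = 1.
Among the 7 still-open variables, 14 fits only Kira (and all 7 values in {14, 16, 19, 20, 23, 24, 28} must be used), so Kira = 14.
Hank and Omar between them cover only {24, 28} — a naked pair. Remove those values from Jack, Alice, Carol.
Carol and Ivy between them cover only {19, 23} — a naked pair. Remove those values from Jack, Alice.
Determined: Bob=1, Kira=14. The other people each still have more than one consistent value. That makes 2.

2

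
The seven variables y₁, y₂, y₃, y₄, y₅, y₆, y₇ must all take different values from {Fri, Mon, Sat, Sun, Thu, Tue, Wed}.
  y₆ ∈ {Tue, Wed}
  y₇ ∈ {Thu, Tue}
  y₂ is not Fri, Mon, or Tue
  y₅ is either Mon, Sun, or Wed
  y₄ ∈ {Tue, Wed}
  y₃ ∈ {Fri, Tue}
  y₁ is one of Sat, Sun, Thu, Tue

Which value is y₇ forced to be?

The 7 variables draw from only 7 values {Fri, Mon, Sat, Sun, Thu, Tue, Wed}, so each is used; only y₃ can be Fri, hence y₃ = Fri.
The 6 still-open variables draw from only 6 values {Mon, Sat, Sun, Thu, Tue, Wed}, so each is used; only y₅ can be Mon, hence y₅ = Mon.
y₄ and y₆ between them cover only {Tue, Wed} — a naked pair. Remove those values from y₁, y₂, y₇.
So y₇ = Thu.

Thu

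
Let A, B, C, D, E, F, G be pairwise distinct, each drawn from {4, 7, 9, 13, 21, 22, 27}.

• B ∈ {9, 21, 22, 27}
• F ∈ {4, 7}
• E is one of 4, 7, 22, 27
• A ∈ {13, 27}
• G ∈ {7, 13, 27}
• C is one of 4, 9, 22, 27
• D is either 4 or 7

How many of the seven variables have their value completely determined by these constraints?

The 7 variables together cover exactly {4, 7, 9, 13, 21, 22, 27} — 7 values for 7 variables — and 21 appears only in B's list, so B = 21.
The 6 still-open variables together cover exactly {4, 7, 9, 13, 22, 27} — 6 values for 6 variables — and 9 appears only in C's list, so C = 9.
The 5 still-open variables together cover exactly {4, 7, 13, 22, 27} — 5 values for 5 variables — and 22 appears only in E's list, so E = 22.
D and F share exactly the 2 values {4, 7}; by pigeonhole those values go to them, so strike 4, 7 from G.
Determined: B=21, C=9, E=22. The other variables each still have more than one consistent value. That makes 3.

3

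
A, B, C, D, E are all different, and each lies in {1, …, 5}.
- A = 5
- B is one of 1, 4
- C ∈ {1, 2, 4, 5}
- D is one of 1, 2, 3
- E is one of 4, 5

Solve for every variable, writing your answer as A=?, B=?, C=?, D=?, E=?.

A=5, B=1, C=2, D=3, E=4

A must be 5 (only option left). So C, E can't be 5.
E must be 4 (only option left). Strike 4 from B, C.
B's domain is down to {1}, so B = 1. Remove 1 from C, D.
C has just one choice, so C = 2. Remove 2 from D.
That leaves D = 3.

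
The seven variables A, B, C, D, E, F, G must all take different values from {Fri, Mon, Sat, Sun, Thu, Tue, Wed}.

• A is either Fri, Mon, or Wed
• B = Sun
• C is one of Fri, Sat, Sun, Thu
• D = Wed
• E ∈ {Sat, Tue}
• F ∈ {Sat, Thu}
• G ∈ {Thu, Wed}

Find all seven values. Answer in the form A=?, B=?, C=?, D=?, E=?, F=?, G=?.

B has just one choice, so B = Sun. Strike Sun from C.
D's domain is down to {Wed}, so D = Wed. Eliminate Wed elsewhere: A, G.
That leaves G = Thu. Remove Thu from C, F.
F's domain is down to {Sat}, so F = Sat. So C, E can't be Sat.
That leaves C = Fri. Strike Fri from A.
E's domain is down to {Tue}, so E = Tue.
A's domain is down to {Mon}, so A = Mon.

A=Mon, B=Sun, C=Fri, D=Wed, E=Tue, F=Sat, G=Thu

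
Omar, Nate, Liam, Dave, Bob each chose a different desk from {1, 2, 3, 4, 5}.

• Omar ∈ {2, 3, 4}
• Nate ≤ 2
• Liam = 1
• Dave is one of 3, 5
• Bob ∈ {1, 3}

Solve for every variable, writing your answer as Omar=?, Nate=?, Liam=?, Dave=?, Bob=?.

Liam has just one choice, so Liam = 1. So Nate, Bob can't be 1.
Bob's domain is down to {3}, so Bob = 3. Eliminate 3 elsewhere: Omar, Dave.
Nate's domain is down to {2}, so Nate = 2. Remove 2 from Omar.
Dave's domain is down to {5}, so Dave = 5.
Omar must be 4 (only option left).

Omar=4, Nate=2, Liam=1, Dave=5, Bob=3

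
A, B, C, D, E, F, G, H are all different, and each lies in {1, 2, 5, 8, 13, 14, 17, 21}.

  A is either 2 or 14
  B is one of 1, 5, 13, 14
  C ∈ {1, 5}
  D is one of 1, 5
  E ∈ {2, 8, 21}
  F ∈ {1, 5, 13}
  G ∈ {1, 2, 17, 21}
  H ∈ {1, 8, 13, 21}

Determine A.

The 8 variables together cover exactly {1, 2, 5, 8, 13, 14, 17, 21} — 8 values for 8 variables — and 17 appears only in G's list, so G = 17.
The 2 variables C and D are confined to {1, 5}, which locks those values in; drop them from B, F, H.
F's domain is down to {13}, so F = 13. So B, H can't be 13.
B has just one choice, so B = 14. Eliminate 14 elsewhere: A.
So A = 2.

2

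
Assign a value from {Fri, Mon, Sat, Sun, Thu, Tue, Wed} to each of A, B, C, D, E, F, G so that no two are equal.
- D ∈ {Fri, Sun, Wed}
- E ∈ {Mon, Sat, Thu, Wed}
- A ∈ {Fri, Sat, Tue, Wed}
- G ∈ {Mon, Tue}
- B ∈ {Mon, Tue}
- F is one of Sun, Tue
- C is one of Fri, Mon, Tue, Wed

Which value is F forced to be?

Sun

The 7 variables draw from only 7 values {Fri, Mon, Sat, Sun, Thu, Tue, Wed}, so each is used; only E can be Thu, hence E = Thu.
Among the 6 still-open variables, Sat fits only A (and all 6 values in {Fri, Mon, Sat, Sun, Tue, Wed} must be used), so A = Sat.
B and G between them cover only {Mon, Tue} — a naked pair. Remove those values from C, F.
So F = Sun.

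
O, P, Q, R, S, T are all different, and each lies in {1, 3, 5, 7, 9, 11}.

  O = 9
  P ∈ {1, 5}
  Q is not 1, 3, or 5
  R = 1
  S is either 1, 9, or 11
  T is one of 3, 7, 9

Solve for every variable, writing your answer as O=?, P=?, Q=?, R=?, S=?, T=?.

O=9, P=5, Q=7, R=1, S=11, T=3

O's domain is down to {9}, so O = 9. Strike 9 from Q, S, T.
That leaves R = 1. Eliminate 1 elsewhere: P, S.
That leaves S = 11. So Q can't be 11.
P's domain is down to {5}, so P = 5.
That leaves Q = 7. Strike 7 from T.
T has just one choice, so T = 3.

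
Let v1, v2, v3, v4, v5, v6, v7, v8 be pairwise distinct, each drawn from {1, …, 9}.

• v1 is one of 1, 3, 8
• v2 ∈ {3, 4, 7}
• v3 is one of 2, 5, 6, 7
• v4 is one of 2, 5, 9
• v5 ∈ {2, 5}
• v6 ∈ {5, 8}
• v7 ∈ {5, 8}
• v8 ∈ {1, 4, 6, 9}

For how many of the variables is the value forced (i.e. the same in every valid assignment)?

v6 and v7 share exactly the 2 values {5, 8}; by pigeonhole those values go to them, so strike 5, 8 from v1, v3, v4, v5.
v5's domain is down to {2}, so v5 = 2. Eliminate 2 elsewhere: v3, v4.
v4's domain is down to {9}, so v4 = 9. Remove 9 from v8.
Determined: v4=9, v5=2. The other variables each still have more than one consistent value. That makes 2.

2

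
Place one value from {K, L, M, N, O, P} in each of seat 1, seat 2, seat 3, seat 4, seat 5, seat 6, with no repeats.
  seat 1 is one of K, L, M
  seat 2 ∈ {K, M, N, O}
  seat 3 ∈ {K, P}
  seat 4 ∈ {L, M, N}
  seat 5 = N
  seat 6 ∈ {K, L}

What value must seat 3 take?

seat 5's domain is down to {N}, so seat 5 = N. So seat 2, seat 4 can't be N.
Among the 5 still-open variables, O fits only seat 2 (and all 5 values in {K, L, M, O, P} must be used), so seat 2 = O.
The 4 still-open variables together cover exactly {K, L, M, P} — 4 values for 4 variables — and P appears only in seat 3's list, so seat 3 = P.

P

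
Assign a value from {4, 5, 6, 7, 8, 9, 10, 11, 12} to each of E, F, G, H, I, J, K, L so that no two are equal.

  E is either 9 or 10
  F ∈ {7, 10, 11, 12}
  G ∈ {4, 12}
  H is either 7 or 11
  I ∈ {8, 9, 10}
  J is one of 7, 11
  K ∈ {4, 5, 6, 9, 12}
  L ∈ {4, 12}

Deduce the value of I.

G and L between them cover only {4, 12} — a naked pair. Remove those values from F, K.
The 2 variables H and J are confined to {7, 11}, which locks those values in; drop them from F.
F must be 10 (only option left). Remove 10 from E, I.
That leaves E = 9. Strike 9 from I, K.
So I = 8.

8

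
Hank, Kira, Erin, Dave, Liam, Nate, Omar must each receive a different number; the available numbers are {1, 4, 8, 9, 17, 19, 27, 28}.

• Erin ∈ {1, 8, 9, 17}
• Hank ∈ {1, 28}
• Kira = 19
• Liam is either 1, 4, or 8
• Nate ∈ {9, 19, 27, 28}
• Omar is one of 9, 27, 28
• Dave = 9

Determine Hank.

Kira must be 19 (only option left). Remove 19 from Nate.
That leaves Dave = 9. Eliminate 9 elsewhere: Erin, Nate, Omar.
The 2 variables Nate and Omar are confined to {27, 28}, which locks those values in; drop them from Hank.
So Hank = 1.

1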